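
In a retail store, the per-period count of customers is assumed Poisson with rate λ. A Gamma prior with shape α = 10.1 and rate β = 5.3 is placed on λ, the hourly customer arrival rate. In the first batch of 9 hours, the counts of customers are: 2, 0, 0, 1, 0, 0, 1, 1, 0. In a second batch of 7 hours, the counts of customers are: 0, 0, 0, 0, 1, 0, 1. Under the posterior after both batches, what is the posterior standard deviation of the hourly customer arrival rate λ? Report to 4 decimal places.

With a Gamma(shape α, rate β) prior, the Poisson likelihood is conjugate: the posterior is Gamma(α + ΣXᵢ, β + n).
Batch 1: sum of counts S = 5 over n = 9 hours.
After batch 1: Gamma(α+S, β+n) = Gamma(10.1+5, 5.3+9) = Gamma(15.1, 14.3).
Batch 2: sum of counts S = 2 over n = 7 hours.
After batch 2: Gamma(α+S, β+n) = Gamma(15.1+2, 14.3+7) = Gamma(17.1, 21.3).
SD = √α/β = √17.1/21.3 = 0.1941.

0.1941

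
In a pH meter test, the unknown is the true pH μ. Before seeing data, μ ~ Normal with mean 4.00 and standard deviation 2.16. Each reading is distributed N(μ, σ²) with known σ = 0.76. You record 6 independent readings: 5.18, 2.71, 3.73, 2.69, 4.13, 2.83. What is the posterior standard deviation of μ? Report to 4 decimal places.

For Normal data with known variance σ², a Normal(μ₀, σ₀²) prior on μ is conjugate. Posterior precision = 1/σ₀² + n/σ²; posterior mean is the precision-weighted average of μ₀ and x̄.
σ₀² = 2.16² = 4.6656, σ² = 0.76² = 0.5776; σ² + n·σ₀² = 0.5776 + 6·4.6656 = 28.5712.
Posterior precision = 1/σ₀² + n/σ² = 1/4.6656 + 6/0.5776 = (σ² + n·σ₀²)/(σ₀²σ²) = 28.5712/(4.6656·0.5776); posterior variance σₙ² = σ₀²σ²/(σ² + n·σ₀²) = 4.6656·0.5776/28.5712 = 0.094321.
Posterior SD = √σₙ² = √(4.6656·0.5776/28.5712) = 0.3071.

0.3071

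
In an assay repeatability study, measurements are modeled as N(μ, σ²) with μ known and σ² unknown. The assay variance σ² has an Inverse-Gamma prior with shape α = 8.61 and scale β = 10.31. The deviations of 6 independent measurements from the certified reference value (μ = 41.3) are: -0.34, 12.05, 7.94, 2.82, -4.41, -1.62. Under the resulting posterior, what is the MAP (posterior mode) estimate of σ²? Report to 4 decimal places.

10.2699

With known mean μ and an Inverse-Gamma(α, β) prior on σ², the Normal likelihood is conjugate: posterior is Inv-Gamma(α + n/2, β + Σ(xᵢ−μ)²/2).
Σ(xᵢ−μ)² = (-0.34)² + (12.05)² + (7.94)² + (2.82)² + (-4.41)² + (-1.62)² = 238.3866.
Posterior: Inv-Gamma(8.61 + 6/2, 10.31 + 238.3866/2) = Inv-Gamma(11.61, 129.50330).
Mode = β/(α+1) = 129.50330/12.61 = 10.2699.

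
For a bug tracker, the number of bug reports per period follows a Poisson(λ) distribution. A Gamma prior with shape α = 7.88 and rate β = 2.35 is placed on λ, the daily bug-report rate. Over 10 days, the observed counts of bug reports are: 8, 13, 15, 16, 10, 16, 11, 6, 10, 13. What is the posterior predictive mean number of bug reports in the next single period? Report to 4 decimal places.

With a Gamma(shape α, rate β) prior, the Poisson likelihood is conjugate: the posterior is Gamma(α + ΣXᵢ, β + n).
Sum of counts S = 118 over n = 10 days.
Posterior: Gamma(α+S, β+n) = Gamma(7.88+118, 2.35+10) = Gamma(125.88, 12.35).
The predictive distribution for one future period is NegBinom with mean α/β = 10.1927.

10.1927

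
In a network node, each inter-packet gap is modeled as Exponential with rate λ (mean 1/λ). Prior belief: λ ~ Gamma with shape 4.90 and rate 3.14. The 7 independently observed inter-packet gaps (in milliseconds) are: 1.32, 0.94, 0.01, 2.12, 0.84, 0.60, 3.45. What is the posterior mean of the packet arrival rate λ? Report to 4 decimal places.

With a Gamma(shape α, rate β) prior on the exponential rate λ, the posterior after n observations with total T = Σxᵢ is Gamma(α+n, β+T).
Sum of observations T = 9.28 milliseconds; n = 7.
Posterior: Gamma(4.90+7, 3.14+9.28) = Gamma(11.90, 12.42).
Posterior mean of λ = α/β = 11.90/12.42 = 0.9581.

0.9581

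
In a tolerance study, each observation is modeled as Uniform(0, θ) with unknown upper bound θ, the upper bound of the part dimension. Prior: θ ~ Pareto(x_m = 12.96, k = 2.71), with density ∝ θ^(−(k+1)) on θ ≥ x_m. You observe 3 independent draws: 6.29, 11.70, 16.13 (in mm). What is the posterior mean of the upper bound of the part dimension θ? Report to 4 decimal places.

A Pareto(scale x_m, shape k) prior on the upper bound θ of Uniform(0, θ) is conjugate: posterior is Pareto(max(x_m, max xᵢ), k + n).
Sample maximum = 16.13; prior scale x_m = 12.96 → posterior scale = max = 16.13.
Posterior shape = 2.71 + 3 = 5.71.
E[θ|data] = k·x_m/(k−1) = 5.71·16.13/4.71 = 19.5546.

19.5546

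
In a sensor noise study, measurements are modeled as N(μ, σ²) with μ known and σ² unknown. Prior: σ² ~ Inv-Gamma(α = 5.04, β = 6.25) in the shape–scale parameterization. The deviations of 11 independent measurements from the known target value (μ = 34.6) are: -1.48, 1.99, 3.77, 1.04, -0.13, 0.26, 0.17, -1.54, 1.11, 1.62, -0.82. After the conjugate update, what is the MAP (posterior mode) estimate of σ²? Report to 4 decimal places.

With known mean μ and an Inverse-Gamma(α, β) prior on σ², the Normal likelihood is conjugate: posterior is Inv-Gamma(α + n/2, β + Σ(xᵢ−μ)²/2).
Σ(xᵢ−μ)² = (-1.48)² + (1.99)² + (3.77)² + (1.04)² + (-0.13)² + (0.26)² + (0.17)² + (-1.54)² + (1.11)² + (1.62)² + (-0.82)² = 28.4589.
Posterior: Inv-Gamma(5.04 + 11/2, 6.25 + 28.4589/2) = Inv-Gamma(10.54, 20.47945).
Mode = β/(α+1) = 20.47945/11.54 = 1.7746.

1.7746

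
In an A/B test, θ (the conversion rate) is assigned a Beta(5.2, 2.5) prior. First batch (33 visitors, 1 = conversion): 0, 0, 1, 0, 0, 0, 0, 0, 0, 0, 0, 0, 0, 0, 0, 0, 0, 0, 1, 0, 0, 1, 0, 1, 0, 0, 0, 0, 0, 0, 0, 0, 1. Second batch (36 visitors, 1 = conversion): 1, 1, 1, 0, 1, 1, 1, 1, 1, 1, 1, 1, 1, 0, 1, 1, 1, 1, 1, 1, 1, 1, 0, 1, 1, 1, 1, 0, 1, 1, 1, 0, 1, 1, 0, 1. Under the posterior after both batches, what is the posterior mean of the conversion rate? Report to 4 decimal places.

The Beta prior is conjugate to a Binomial/Bernoulli likelihood; the update adds successes to α and failures to β.
After batch 1: Beta(5.2+5, 2.5+28) = Beta(10.2, 30.5).
After batch 2: Beta(10.2+30, 30.5+6) = Beta(40.2, 36.5).
Posterior mean = α/(α+β) = 40.2/76.7 = 0.5241.

0.5241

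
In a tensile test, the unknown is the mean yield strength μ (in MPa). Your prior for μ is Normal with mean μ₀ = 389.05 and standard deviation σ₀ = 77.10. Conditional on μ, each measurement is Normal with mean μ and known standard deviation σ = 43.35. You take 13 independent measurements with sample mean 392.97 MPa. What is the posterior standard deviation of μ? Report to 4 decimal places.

For Normal data with known variance σ², a Normal(μ₀, σ₀²) prior on μ is conjugate. Posterior precision = 1/σ₀² + n/σ²; posterior mean is the precision-weighted average of μ₀ and x̄.
σ₀² = 77.10² = 5944.41, σ² = 43.35² = 1879.2225; σ² + n·σ₀² = 1879.2225 + 13·5944.41 = 79156.5525.
Posterior precision = 1/σ₀² + n/σ² = 1/5944.41 + 13/1879.2225 = (σ² + n·σ₀²)/(σ₀²σ²) = 79156.5525/(5944.41·1879.2225); posterior variance σₙ² = σ₀²σ²/(σ² + n·σ₀²) = 5944.41·1879.2225/79156.5525 = 141.123744.
Posterior SD = √σₙ² = √(5944.41·1879.2225/79156.5525) = 11.8796.

11.8796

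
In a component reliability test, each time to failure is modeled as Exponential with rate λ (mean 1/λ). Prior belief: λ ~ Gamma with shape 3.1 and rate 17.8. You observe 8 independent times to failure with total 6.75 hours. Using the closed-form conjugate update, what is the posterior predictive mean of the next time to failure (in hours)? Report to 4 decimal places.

With a Gamma(shape α, rate β) prior on the exponential rate λ, the posterior after n observations with total T = Σxᵢ is Gamma(α+n, β+T).
Posterior: Gamma(3.1+8, 17.8+6.75) = Gamma(11.1, 24.55).
The predictive distribution for the next observation is Lomax; its mean is β/(α−1) = 24.55/10.1 = 2.4307.

2.4307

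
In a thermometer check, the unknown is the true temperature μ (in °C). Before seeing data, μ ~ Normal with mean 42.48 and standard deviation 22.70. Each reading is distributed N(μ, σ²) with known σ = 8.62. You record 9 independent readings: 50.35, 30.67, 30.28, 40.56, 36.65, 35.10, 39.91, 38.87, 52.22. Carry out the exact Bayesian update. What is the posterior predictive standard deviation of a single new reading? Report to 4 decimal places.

For Normal data with known variance σ², a Normal(μ₀, σ₀²) prior on μ is conjugate. Posterior precision = 1/σ₀² + n/σ²; posterior mean is the precision-weighted average of μ₀ and x̄.
σ₀² = 22.70² = 515.29, σ² = 8.62² = 74.3044; σ² + n·σ₀² = 74.3044 + 9·515.29 = 4711.9144.
Posterior precision = 1/σ₀² + n/σ² = 1/515.29 + 9/74.3044 = (σ² + n·σ₀²)/(σ₀²σ²) = 4711.9144/(515.29·74.3044); posterior variance σₙ² = σ₀²σ²/(σ² + n·σ₀²) = 515.29·74.3044/4711.9144 = 8.125851.
Predictive variance for one new observation = σₙ² + σ² = 515.29·74.3044/4711.9144 + 74.3044 = σ²·(σ₀² + 4711.9144)/4711.9144 = 74.3044·5227.2044/4711.9144 = 82.430251; SD = √(74.3044·5227.2044/4711.9144) = 9.0791.

9.0791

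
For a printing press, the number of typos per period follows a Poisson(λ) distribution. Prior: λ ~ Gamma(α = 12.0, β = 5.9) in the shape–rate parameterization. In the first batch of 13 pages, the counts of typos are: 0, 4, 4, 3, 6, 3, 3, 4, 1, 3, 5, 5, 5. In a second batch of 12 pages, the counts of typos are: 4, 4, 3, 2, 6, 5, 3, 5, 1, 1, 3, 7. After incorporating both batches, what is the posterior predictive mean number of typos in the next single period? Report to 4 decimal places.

With a Gamma(shape α, rate β) prior, the Poisson likelihood is conjugate: the posterior is Gamma(α + ΣXᵢ, β + n).
Batch 1: sum of counts S = 46 over n = 13 pages.
After batch 1: Gamma(α+S, β+n) = Gamma(12.0+46, 5.9+13) = Gamma(58.0, 18.9).
Batch 2: sum of counts S = 44 over n = 12 pages.
After batch 2: Gamma(α+S, β+n) = Gamma(58.0+44, 18.9+12) = Gamma(102.0, 30.9).
The predictive distribution for one future period is NegBinom with mean α/β = 3.3010.

3.3010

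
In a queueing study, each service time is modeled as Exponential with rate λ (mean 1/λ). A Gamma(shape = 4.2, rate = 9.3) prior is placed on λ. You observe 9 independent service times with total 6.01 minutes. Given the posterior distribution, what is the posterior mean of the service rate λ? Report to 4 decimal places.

0.8622

With a Gamma(shape α, rate β) prior on the exponential rate λ, the posterior after n observations with total T = Σxᵢ is Gamma(α+n, β+T).
Posterior: Gamma(4.2+9, 9.3+6.01) = Gamma(13.2, 15.31).
Posterior mean of λ = α/β = 13.2/15.31 = 0.8622.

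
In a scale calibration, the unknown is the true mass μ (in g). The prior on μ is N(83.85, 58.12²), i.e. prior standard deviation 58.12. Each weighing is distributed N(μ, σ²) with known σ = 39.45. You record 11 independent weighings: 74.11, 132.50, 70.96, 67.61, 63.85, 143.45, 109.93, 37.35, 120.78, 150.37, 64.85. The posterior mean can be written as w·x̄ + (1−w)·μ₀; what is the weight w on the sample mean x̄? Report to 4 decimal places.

0.9598

For Normal data with known variance σ², a Normal(μ₀, σ₀²) prior on μ is conjugate. Posterior precision = 1/σ₀² + n/σ²; posterior mean is the precision-weighted average of μ₀ and x̄.
σ₀² = 58.12² = 3377.9344, σ² = 39.45² = 1556.3025. Prior precision 1/σ₀² = 1/3377.9344; data precision n/σ² = 11/1556.3025.
w = (n/σ²)/(1/σ₀² + n/σ²) = n·σ₀²/(σ² + n·σ₀²) = 11·3377.9344/(1556.3025 + 11·3377.9344) = 37157.2784/38713.5809 = 0.9598.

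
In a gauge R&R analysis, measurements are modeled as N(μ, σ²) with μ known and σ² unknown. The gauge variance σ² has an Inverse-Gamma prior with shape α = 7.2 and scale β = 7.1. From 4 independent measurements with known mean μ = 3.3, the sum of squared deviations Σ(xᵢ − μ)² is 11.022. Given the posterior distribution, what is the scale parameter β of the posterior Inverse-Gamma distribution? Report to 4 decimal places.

12.6110

With known mean μ and an Inverse-Gamma(α, β) prior on σ², the Normal likelihood is conjugate: posterior is Inv-Gamma(α + n/2, β + Σ(xᵢ−μ)²/2).
Posterior: Inv-Gamma(7.2 + 4/2, 7.1 + 11.022/2) = Inv-Gamma(9.20, 12.6110).
Posterior β = 12.6110.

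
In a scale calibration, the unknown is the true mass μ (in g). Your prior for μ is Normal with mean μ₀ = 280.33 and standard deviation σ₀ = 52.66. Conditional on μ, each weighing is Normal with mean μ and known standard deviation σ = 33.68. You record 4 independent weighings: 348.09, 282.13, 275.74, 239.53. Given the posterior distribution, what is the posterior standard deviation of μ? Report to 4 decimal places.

For Normal data with known variance σ², a Normal(μ₀, σ₀²) prior on μ is conjugate. Posterior precision = 1/σ₀² + n/σ²; posterior mean is the precision-weighted average of μ₀ and x̄.
σ₀² = 52.66² = 2773.0756, σ² = 33.68² = 1134.3424; σ² + n·σ₀² = 1134.3424 + 4·2773.0756 = 12226.6448.
Posterior precision = 1/σ₀² + n/σ² = 1/2773.0756 + 4/1134.3424 = (σ² + n·σ₀²)/(σ₀²σ²) = 12226.6448/(2773.0756·1134.3424); posterior variance σₙ² = σ₀²σ²/(σ² + n·σ₀²) = 2773.0756·1134.3424/12226.6448 = 257.275588.
Posterior SD = √σₙ² = √(2773.0756·1134.3424/12226.6448) = 16.0398.

16.0398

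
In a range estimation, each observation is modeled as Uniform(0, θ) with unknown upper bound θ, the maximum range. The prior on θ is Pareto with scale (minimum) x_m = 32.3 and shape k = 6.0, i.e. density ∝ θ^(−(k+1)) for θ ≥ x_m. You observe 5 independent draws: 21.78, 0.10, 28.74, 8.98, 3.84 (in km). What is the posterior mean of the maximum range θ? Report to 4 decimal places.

A Pareto(scale x_m, shape k) prior on the upper bound θ of Uniform(0, θ) is conjugate: posterior is Pareto(max(x_m, max xᵢ), k + n).
Sample maximum = 28.74; prior scale x_m = 32.3 → posterior scale = max = 32.30.
Posterior shape = 6.0 + 5 = 11.0.
E[θ|data] = k·x_m/(k−1) = 11.0·32.30/10.0 = 35.5300.

35.5300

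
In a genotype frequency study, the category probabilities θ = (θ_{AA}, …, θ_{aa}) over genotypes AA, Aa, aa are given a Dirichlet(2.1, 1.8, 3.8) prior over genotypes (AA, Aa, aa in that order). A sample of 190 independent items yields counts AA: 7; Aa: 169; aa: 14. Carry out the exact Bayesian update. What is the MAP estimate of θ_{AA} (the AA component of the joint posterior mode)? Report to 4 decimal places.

The Dirichlet prior is conjugate to the Multinomial likelihood: each posterior αⱼ = prior αⱼ + observed count nⱼ.
Posterior concentration: (9.1, 170.8, 17.8), total = 197.7.
Joint mode component: (α_{AA}−1)/(Σα−K) = 8.1/194.7 = 0.0416.

0.0416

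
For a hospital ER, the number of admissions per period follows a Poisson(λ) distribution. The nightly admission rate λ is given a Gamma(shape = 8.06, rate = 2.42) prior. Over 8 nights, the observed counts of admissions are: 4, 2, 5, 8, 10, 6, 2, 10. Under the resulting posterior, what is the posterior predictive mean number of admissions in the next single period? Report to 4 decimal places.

With a Gamma(shape α, rate β) prior, the Poisson likelihood is conjugate: the posterior is Gamma(α + ΣXᵢ, β + n).
Sum of counts S = 47 over n = 8 nights.
Posterior: Gamma(α+S, β+n) = Gamma(8.06+47, 2.42+8) = Gamma(55.06, 10.42).
The predictive distribution for one future period is NegBinom with mean α/β = 5.2841.

5.2841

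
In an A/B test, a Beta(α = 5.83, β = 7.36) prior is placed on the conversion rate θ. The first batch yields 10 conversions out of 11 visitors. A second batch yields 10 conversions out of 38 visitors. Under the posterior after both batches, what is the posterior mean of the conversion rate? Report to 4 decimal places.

0.4153

The Beta prior is conjugate to a Binomial/Bernoulli likelihood; the update adds successes to α and failures to β.
After batch 1: Beta(5.83+10, 7.36+1) = Beta(15.83, 8.36).
After batch 2: Beta(15.83+10, 8.36+28) = Beta(25.83, 36.36).
Posterior mean = α/(α+β) = 25.83/62.19 = 0.4153.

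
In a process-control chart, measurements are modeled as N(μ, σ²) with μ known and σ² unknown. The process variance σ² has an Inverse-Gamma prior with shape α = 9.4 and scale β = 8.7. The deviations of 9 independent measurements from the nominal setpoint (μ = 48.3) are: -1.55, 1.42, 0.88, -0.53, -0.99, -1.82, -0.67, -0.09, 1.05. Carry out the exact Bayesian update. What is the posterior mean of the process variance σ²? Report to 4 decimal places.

With known mean μ and an Inverse-Gamma(α, β) prior on σ², the Normal likelihood is conjugate: posterior is Inv-Gamma(α + n/2, β + Σ(xᵢ−μ)²/2).
Σ(xᵢ−μ)² = (-1.55)² + (1.42)² + (0.88)² + (-0.53)² + (-0.99)² + (-1.82)² + (-0.67)² + (-0.09)² + (1.05)² = 11.3262.
Posterior: Inv-Gamma(9.4 + 9/2, 8.7 + 11.3262/2) = Inv-Gamma(13.90, 14.36310).
E[σ²|data] = β/(α−1) = 14.36310/12.90 = 1.1134.

1.1134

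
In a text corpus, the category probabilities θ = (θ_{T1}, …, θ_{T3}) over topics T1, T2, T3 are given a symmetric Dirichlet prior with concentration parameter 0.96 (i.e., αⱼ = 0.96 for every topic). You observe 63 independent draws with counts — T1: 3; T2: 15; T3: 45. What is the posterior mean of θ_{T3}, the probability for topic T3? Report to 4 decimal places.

The Dirichlet prior is conjugate to the Multinomial likelihood: each posterior αⱼ = prior αⱼ + observed count nⱼ.
Posterior concentration: (3.96, 15.96, 45.96), total = 65.88.
E[θ_{T3}|data] = α_{T3}/Σα = 45.96/65.88 = 0.6976.

0.6976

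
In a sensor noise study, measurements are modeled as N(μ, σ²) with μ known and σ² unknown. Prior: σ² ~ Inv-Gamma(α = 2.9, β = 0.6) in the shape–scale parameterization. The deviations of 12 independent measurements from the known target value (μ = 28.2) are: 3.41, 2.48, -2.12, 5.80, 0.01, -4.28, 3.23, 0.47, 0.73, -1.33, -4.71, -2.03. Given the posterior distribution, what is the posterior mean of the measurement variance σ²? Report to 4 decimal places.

With known mean μ and an Inverse-Gamma(α, β) prior on σ², the Normal likelihood is conjugate: posterior is Inv-Gamma(α + n/2, β + Σ(xᵢ−μ)²/2).
Σ(xᵢ−μ)² = (3.41)² + (2.48)² + (-2.12)² + (5.80)² + (0.01)² + (-4.28)² + (3.23)² + (0.47)² + (0.73)² + (-1.33)² + (-4.71)² + (-2.03)² = 113.4920.
Posterior: Inv-Gamma(2.9 + 12/2, 0.6 + 113.4920/2) = Inv-Gamma(8.90, 57.34600).
E[σ²|data] = β/(α−1) = 57.34600/7.90 = 7.2590.

7.2590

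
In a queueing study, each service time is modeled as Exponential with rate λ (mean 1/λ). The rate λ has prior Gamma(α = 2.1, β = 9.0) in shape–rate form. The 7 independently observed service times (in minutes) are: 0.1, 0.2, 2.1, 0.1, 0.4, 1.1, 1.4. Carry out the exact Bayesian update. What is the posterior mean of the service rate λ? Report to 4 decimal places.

With a Gamma(shape α, rate β) prior on the exponential rate λ, the posterior after n observations with total T = Σxᵢ is Gamma(α+n, β+T).
Sum of observations T = 5.4 minutes; n = 7.
Posterior: Gamma(2.1+7, 9.0+5.4) = Gamma(9.1, 14.4).
Posterior mean of λ = α/β = 9.1/14.4 = 0.6319.

0.6319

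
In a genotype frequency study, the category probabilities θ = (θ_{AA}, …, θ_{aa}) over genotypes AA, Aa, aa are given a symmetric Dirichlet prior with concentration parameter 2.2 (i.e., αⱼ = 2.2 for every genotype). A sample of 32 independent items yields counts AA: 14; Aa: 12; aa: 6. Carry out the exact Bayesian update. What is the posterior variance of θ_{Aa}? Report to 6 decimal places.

The Dirichlet prior is conjugate to the Multinomial likelihood: each posterior αⱼ = prior αⱼ + observed count nⱼ.
Posterior concentration: (16.2, 14.2, 8.2), total = 38.6.
Var[θ_j] = α_j(Σα−α_j)/((Σα)²(Σα+1)) = 14.2·24.4/(38.6²·39.6) = 0.005872.

0.005872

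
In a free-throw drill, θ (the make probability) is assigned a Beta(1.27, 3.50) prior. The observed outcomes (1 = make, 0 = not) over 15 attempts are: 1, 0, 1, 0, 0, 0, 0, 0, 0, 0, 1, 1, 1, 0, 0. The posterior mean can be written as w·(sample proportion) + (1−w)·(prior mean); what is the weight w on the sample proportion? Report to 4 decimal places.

The Beta prior is conjugate to a Binomial/Bernoulli likelihood; the update adds successes to α and failures to β.
Posterior mean = (α₀+k)/(α₀+β₀+n) = [n/(α₀+β₀+n)]·(k/n) + [(α₀+β₀)/(α₀+β₀+n)]·α₀/(α₀+β₀), so only n and the prior enter the weight.
The weight on the data is w = n/(α₀+β₀+n) = 15/(1.27+3.50+15) = 15/19.77 = 0.7587.

0.7587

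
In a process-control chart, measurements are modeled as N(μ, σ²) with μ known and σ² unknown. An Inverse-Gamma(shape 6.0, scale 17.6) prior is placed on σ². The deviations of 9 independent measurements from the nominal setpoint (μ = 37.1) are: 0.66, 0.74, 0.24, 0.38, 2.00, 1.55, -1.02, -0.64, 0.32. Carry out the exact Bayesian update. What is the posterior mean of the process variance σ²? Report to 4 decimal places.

2.3337

With known mean μ and an Inverse-Gamma(α, β) prior on σ², the Normal likelihood is conjugate: posterior is Inv-Gamma(α + n/2, β + Σ(xᵢ−μ)²/2).
Σ(xᵢ−μ)² = (0.66)² + (0.74)² + (0.24)² + (0.38)² + (2.00)² + (1.55)² + (-1.02)² + (-0.64)² + (0.32)² = 9.1401.
Posterior: Inv-Gamma(6.0 + 9/2, 17.6 + 9.1401/2) = Inv-Gamma(10.50, 22.17005).
E[σ²|data] = β/(α−1) = 22.17005/9.50 = 2.3337.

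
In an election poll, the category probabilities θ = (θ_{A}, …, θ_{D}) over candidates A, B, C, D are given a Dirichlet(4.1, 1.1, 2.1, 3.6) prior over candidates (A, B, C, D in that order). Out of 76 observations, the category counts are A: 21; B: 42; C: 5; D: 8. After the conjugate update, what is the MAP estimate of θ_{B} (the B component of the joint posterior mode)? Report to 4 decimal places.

The Dirichlet prior is conjugate to the Multinomial likelihood: each posterior αⱼ = prior αⱼ + observed count nⱼ.
Posterior concentration: (25.1, 43.1, 7.1, 11.6), total = 86.9.
Joint mode component: (α_{B}−1)/(Σα−K) = 42.1/82.9 = 0.5078.

0.5078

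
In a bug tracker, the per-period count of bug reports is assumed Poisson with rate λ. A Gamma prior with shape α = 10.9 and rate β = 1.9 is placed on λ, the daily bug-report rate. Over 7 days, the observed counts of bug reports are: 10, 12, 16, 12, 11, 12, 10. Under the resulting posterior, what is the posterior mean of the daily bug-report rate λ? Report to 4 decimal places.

With a Gamma(shape α, rate β) prior, the Poisson likelihood is conjugate: the posterior is Gamma(α + ΣXᵢ, β + n).
Sum of counts S = 83 over n = 7 days.
Posterior: Gamma(α+S, β+n) = Gamma(10.9+83, 1.9+7) = Gamma(93.9, 8.9).
Posterior mean = α/β = 93.9/8.9 = 10.5506.

10.5506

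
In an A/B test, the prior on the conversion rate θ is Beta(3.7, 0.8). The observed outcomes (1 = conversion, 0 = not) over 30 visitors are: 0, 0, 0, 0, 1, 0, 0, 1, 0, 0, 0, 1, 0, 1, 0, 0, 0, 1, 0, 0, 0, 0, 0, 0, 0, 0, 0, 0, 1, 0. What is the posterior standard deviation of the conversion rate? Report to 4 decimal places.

0.0755

The Beta prior is conjugate to a Binomial/Bernoulli likelihood; the update adds successes to α and failures to β.
Posterior: Beta(α+k, β+n−k) = Beta(3.7+6, 0.8+24) = Beta(9.7, 24.8).
Var = αβ/((α+β)²(α+β+1)) = 9.7·24.8/(34.5²·35.5) = 0.00569321; SD = √0.00569321 = 0.0755.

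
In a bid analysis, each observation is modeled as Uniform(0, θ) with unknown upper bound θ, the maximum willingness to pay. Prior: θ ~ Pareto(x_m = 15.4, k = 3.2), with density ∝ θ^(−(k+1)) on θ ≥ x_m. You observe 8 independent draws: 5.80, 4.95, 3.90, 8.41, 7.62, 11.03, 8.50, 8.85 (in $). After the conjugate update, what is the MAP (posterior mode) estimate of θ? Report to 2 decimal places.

A Pareto(scale x_m, shape k) prior on the upper bound θ of Uniform(0, θ) is conjugate: posterior is Pareto(max(x_m, max xᵢ), k + n).
Sample maximum = 11.03; prior scale x_m = 15.4 → posterior scale = max = 15.40.
Posterior shape = 3.2 + 8 = 11.2.
The Pareto density is decreasing on [x_m, ∞), so the mode is x_m = 15.40.

15.40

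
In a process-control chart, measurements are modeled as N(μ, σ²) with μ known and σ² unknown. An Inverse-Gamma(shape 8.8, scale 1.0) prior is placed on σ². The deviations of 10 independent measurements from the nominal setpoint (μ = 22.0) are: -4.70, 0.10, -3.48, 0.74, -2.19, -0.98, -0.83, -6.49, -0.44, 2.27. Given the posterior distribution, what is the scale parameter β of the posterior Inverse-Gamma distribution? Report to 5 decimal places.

45.33500

With known mean μ and an Inverse-Gamma(α, β) prior on σ², the Normal likelihood is conjugate: posterior is Inv-Gamma(α + n/2, β + Σ(xᵢ−μ)²/2).
Σ(xᵢ−μ)² = (-4.70)² + (0.10)² + (-3.48)² + (0.74)² + (-2.19)² + (-0.98)² + (-0.83)² + (-6.49)² + (-0.44)² + (2.27)² = 88.6700.
Posterior: Inv-Gamma(8.8 + 10/2, 1.0 + 88.6700/2) = Inv-Gamma(13.80, 45.33500).
Posterior β = 45.33500.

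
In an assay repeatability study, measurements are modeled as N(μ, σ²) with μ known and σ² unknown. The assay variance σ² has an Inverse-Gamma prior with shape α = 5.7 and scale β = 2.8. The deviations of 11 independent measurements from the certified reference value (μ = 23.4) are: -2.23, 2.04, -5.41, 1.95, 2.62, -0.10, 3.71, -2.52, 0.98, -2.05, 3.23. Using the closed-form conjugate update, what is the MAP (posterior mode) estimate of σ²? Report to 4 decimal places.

3.7045

With known mean μ and an Inverse-Gamma(α, β) prior on σ², the Normal likelihood is conjugate: posterior is Inv-Gamma(α + n/2, β + Σ(xᵢ−μ)²/2).
Σ(xᵢ−μ)² = (-2.23)² + (2.04)² + (-5.41)² + (1.95)² + (2.62)² + (-0.10)² + (3.71)² + (-2.52)² + (0.98)² + (-2.05)² + (3.23)² = 84.7898.
Posterior: Inv-Gamma(5.7 + 11/2, 2.8 + 84.7898/2) = Inv-Gamma(11.20, 45.19490).
Mode = β/(α+1) = 45.19490/12.20 = 3.7045.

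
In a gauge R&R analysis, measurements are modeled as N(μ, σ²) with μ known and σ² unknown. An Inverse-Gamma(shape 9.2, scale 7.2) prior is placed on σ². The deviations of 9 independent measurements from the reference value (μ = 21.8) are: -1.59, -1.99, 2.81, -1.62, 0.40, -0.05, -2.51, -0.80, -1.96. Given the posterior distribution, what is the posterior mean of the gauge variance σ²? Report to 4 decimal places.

With known mean μ and an Inverse-Gamma(α, β) prior on σ², the Normal likelihood is conjugate: posterior is Inv-Gamma(α + n/2, β + Σ(xᵢ−μ)²/2).
Σ(xᵢ−μ)² = (-1.59)² + (-1.99)² + (2.81)² + (-1.62)² + (0.40)² + (-0.05)² + (-2.51)² + (-0.80)² + (-1.96)² = 27.9529.
Posterior: Inv-Gamma(9.2 + 9/2, 7.2 + 27.9529/2) = Inv-Gamma(13.70, 21.17645).
E[σ²|data] = β/(α−1) = 21.17645/12.70 = 1.6674.

1.6674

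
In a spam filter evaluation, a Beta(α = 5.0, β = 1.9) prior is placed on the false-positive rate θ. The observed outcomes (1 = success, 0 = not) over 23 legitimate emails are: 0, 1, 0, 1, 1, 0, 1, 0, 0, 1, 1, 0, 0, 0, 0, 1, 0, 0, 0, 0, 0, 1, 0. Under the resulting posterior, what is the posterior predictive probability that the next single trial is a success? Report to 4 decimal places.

The Beta prior is conjugate to a Binomial/Bernoulli likelihood; the update adds successes to α and failures to β.
Posterior: Beta(α+k, β+n−k) = Beta(5.0+8, 1.9+15) = Beta(13.0, 16.9).
For a single future Bernoulli trial, P(success | data) = α/(α+β) = 0.4348.

0.4348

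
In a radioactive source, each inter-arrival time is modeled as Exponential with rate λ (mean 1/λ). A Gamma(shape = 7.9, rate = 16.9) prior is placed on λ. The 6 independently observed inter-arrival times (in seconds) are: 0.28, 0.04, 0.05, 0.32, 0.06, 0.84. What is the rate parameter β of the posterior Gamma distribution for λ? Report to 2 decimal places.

With a Gamma(shape α, rate β) prior on the exponential rate λ, the posterior after n observations with total T = Σxᵢ is Gamma(α+n, β+T).
Sum of observations T = 1.59 seconds; n = 6.
Posterior: Gamma(7.9+6, 16.9+1.59) = Gamma(13.9, 18.49).
Posterior β = 18.49.

18.49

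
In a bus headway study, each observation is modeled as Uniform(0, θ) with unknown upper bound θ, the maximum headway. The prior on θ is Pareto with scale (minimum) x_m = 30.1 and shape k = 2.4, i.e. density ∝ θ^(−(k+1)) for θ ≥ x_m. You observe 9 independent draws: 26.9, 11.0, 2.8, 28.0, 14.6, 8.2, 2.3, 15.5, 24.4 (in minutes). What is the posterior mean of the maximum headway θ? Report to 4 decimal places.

32.9942

A Pareto(scale x_m, shape k) prior on the upper bound θ of Uniform(0, θ) is conjugate: posterior is Pareto(max(x_m, max xᵢ), k + n).
Sample maximum = 28.0; prior scale x_m = 30.1 → posterior scale = max = 30.1.
Posterior shape = 2.4 + 9 = 11.4.
E[θ|data] = k·x_m/(k−1) = 11.4·30.1/10.4 = 32.9942.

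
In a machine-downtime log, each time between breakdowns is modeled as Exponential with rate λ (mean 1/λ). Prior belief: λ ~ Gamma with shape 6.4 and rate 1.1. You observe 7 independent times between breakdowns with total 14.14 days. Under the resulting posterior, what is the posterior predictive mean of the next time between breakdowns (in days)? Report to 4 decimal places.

With a Gamma(shape α, rate β) prior on the exponential rate λ, the posterior after n observations with total T = Σxᵢ is Gamma(α+n, β+T).
Posterior: Gamma(6.4+7, 1.1+14.14) = Gamma(13.4, 15.24).
The predictive distribution for the next observation is Lomax; its mean is β/(α−1) = 15.24/12.4 = 1.2290.

1.2290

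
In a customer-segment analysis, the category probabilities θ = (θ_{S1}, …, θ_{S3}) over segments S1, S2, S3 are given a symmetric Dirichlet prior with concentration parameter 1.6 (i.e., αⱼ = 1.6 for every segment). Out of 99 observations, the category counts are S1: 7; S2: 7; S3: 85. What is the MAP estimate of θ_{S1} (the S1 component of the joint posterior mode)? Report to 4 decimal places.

0.0754

The Dirichlet prior is conjugate to the Multinomial likelihood: each posterior αⱼ = prior αⱼ + observed count nⱼ.
Posterior concentration: (8.6, 8.6, 86.6), total = 103.8.
Joint mode component: (α_{S1}−1)/(Σα−K) = 7.6/100.8 = 0.0754.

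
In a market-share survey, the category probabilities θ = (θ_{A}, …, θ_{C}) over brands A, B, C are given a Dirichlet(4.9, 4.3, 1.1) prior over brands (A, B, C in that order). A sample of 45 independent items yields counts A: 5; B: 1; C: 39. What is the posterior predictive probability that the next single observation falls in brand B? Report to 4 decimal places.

The Dirichlet prior is conjugate to the Multinomial likelihood: each posterior αⱼ = prior αⱼ + observed count nⱼ.
Posterior concentration: (9.9, 5.3, 40.1), total = 55.3.
P(next = B | data) = α_{B}/Σα = 0.0958.

0.0958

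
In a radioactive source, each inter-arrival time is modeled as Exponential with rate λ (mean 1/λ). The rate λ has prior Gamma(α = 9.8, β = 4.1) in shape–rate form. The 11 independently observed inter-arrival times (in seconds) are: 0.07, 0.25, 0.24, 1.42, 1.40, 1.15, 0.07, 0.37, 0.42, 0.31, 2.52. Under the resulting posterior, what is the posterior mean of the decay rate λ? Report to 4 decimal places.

1.6883

With a Gamma(shape α, rate β) prior on the exponential rate λ, the posterior after n observations with total T = Σxᵢ is Gamma(α+n, β+T).
Sum of observations T = 8.22 seconds; n = 11.
Posterior: Gamma(9.8+11, 4.1+8.22) = Gamma(20.8, 12.32).
Posterior mean of λ = α/β = 20.8/12.32 = 1.6883.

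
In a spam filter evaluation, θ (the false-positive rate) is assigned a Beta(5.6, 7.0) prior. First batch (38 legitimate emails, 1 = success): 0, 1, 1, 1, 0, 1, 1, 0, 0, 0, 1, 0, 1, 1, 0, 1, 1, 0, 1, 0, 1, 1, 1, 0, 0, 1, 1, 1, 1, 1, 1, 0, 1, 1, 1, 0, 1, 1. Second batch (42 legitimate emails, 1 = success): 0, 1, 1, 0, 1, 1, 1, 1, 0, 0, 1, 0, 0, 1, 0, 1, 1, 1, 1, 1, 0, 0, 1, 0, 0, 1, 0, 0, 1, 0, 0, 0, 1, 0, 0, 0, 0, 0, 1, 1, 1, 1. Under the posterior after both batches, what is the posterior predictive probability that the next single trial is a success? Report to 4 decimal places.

0.5572

The Beta prior is conjugate to a Binomial/Bernoulli likelihood; the update adds successes to α and failures to β.
After batch 1: Beta(5.6+25, 7.0+13) = Beta(30.6, 20.0).
After batch 2: Beta(30.6+21, 20.0+21) = Beta(51.6, 41.0).
For a single future Bernoulli trial, P(success | data) = α/(α+β) = 0.5572.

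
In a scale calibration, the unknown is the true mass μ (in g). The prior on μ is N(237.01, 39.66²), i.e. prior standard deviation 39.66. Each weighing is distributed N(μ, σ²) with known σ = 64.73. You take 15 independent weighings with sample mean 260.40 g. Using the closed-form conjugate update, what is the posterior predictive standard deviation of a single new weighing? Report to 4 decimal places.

For Normal data with known variance σ², a Normal(μ₀, σ₀²) prior on μ is conjugate. Posterior precision = 1/σ₀² + n/σ²; posterior mean is the precision-weighted average of μ₀ and x̄.
σ₀² = 39.66² = 1572.9156, σ² = 64.73² = 4189.9729; σ² + n·σ₀² = 4189.9729 + 15·1572.9156 = 27783.7069.
Posterior precision = 1/σ₀² + n/σ² = 1/1572.9156 + 15/4189.9729 = (σ² + n·σ₀²)/(σ₀²σ²) = 27783.7069/(1572.9156·4189.9729); posterior variance σₙ² = σ₀²σ²/(σ² + n·σ₀²) = 1572.9156·4189.9729/27783.7069 = 237.206423.
Predictive variance for one new observation = σₙ² + σ² = 1572.9156·4189.9729/27783.7069 + 4189.9729 = σ²·(σ₀² + 27783.7069)/27783.7069 = 4189.9729·29356.6225/27783.7069 = 4427.179323; SD = √(4189.9729·29356.6225/27783.7069) = 66.5371.

66.5371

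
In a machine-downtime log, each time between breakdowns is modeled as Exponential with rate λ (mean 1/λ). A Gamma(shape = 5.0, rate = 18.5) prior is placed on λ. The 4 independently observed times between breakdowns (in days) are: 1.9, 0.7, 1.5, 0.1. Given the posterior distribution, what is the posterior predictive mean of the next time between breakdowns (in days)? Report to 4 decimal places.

2.8375

With a Gamma(shape α, rate β) prior on the exponential rate λ, the posterior after n observations with total T = Σxᵢ is Gamma(α+n, β+T).
Sum of observations T = 4.2 days; n = 4.
Posterior: Gamma(5.0+4, 18.5+4.2) = Gamma(9.0, 22.7).
The predictive distribution for the next observation is Lomax; its mean is β/(α−1) = 22.7/8.0 = 2.8375.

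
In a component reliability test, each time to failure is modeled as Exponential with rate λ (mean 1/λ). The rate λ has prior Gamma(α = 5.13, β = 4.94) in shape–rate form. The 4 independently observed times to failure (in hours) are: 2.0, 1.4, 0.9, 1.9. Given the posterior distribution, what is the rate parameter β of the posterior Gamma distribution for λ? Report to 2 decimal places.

11.14

With a Gamma(shape α, rate β) prior on the exponential rate λ, the posterior after n observations with total T = Σxᵢ is Gamma(α+n, β+T).
Sum of observations T = 6.2 hours; n = 4.
Posterior: Gamma(5.13+4, 4.94+6.2) = Gamma(9.13, 11.14).
Posterior β = 11.14.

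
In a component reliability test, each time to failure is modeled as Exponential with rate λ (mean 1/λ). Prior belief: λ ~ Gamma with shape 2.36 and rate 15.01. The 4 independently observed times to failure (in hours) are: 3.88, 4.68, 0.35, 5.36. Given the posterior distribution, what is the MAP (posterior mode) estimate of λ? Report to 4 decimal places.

With a Gamma(shape α, rate β) prior on the exponential rate λ, the posterior after n observations with total T = Σxᵢ is Gamma(α+n, β+T).
Sum of observations T = 14.27 hours; n = 4.
Posterior: Gamma(2.36+4, 15.01+14.27) = Gamma(6.36, 29.28).
Mode = (α−1)/β = 0.1831.

0.1831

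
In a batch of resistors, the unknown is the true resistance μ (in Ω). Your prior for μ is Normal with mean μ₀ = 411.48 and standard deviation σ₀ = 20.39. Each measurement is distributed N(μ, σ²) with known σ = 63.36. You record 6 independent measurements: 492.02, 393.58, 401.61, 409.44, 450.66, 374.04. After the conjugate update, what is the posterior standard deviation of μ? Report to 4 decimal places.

16.0131

For Normal data with known variance σ², a Normal(μ₀, σ₀²) prior on μ is conjugate. Posterior precision = 1/σ₀² + n/σ²; posterior mean is the precision-weighted average of μ₀ and x̄.
σ₀² = 20.39² = 415.7521, σ² = 63.36² = 4014.4896; σ² + n·σ₀² = 4014.4896 + 6·415.7521 = 6509.0022.
Posterior precision = 1/σ₀² + n/σ² = 1/415.7521 + 6/4014.4896 = (σ² + n·σ₀²)/(σ₀²σ²) = 6509.0022/(415.7521·4014.4896); posterior variance σₙ² = σ₀²σ²/(σ² + n·σ₀²) = 415.7521·4014.4896/6509.0022 = 256.419099.
Posterior SD = √σₙ² = √(415.7521·4014.4896/6509.0022) = 16.0131.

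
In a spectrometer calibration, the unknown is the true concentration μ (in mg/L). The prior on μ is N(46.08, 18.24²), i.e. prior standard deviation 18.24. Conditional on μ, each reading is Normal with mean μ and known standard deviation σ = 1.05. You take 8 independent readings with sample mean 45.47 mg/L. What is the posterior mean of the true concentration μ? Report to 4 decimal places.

For Normal data with known variance σ², a Normal(μ₀, σ₀²) prior on μ is conjugate. Posterior precision = 1/σ₀² + n/σ²; posterior mean is the precision-weighted average of μ₀ and x̄.
n·x̄ = 8·45.47 = 363.76.
σ₀² = 18.24² = 332.6976, σ² = 1.05² = 1.1025; σ² + n·σ₀² = 1.1025 + 8·332.6976 = 2662.6833.
Posterior mean = (μ₀/σ₀² + n·x̄/σ²)/(1/σ₀² + n/σ²) = (σ²·μ₀ + σ₀²·n·x̄)/(σ² + n·σ₀²) = (1.1025·46.08 + 332.6976·363.76)/2662.6833 = 121072.882176/2662.6833 = 45.4703.

45.4703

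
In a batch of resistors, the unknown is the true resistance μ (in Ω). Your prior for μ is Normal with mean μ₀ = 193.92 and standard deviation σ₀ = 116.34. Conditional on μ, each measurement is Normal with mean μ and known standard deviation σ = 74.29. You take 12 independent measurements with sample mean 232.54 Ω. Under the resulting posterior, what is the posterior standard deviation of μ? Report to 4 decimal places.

21.0903

For Normal data with known variance σ², a Normal(μ₀, σ₀²) prior on μ is conjugate. Posterior precision = 1/σ₀² + n/σ²; posterior mean is the precision-weighted average of μ₀ and x̄.
σ₀² = 116.34² = 13534.9956, σ² = 74.29² = 5519.0041; σ² + n·σ₀² = 5519.0041 + 12·13534.9956 = 167938.9513.
Posterior precision = 1/σ₀² + n/σ² = 1/13534.9956 + 12/5519.0041 = (σ² + n·σ₀²)/(σ₀²σ²) = 167938.9513/(13534.9956·5519.0041); posterior variance σₙ² = σ₀²σ²/(σ² + n·σ₀²) = 13534.9956·5519.0041/167938.9513 = 444.802684.
Posterior SD = √σₙ² = √(13534.9956·5519.0041/167938.9513) = 21.0903.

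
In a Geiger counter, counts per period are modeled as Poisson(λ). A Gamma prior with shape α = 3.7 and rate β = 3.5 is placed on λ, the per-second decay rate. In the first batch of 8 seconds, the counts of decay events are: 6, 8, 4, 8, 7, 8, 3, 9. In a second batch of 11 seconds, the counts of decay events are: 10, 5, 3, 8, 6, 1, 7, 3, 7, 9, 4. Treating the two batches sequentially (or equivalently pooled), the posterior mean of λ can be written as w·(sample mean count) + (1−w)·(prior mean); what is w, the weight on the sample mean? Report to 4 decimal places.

With a Gamma(shape α, rate β) prior, the Poisson likelihood is conjugate: the posterior is Gamma(α + ΣXᵢ, β + n).
Total number of seconds: n = 8 + 11 = 19.
Posterior mean = (α₀+S)/(β₀+n) = [n/(β₀+n)]·(S/n) + [β₀/(β₀+n)]·(α₀/β₀), so only n and β₀ enter the weight.
Weight on data w = n/(β₀+n) = 19/(3.5+19) = 19/22.5 = 0.8444.

0.8444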